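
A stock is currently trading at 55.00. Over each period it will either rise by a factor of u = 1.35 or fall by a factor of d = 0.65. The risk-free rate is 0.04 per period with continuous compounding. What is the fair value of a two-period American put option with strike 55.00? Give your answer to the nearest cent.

9.70

Risk-neutral probability p = (e^0.04 − 0.65)/(1.35 − 0.65) = 0.3908/0.7000 = 0.5583
Terminal stock prices: S_uu = 100.2, S_ud = 48.26, S_dd = 23.24
Terminal payoffs (K − S): max(-45.24, 0) = 0, max(6.737, 0) = 6.737, max(31.76, 0) = 31.76
Node u (S = 74.25): continuation = e^(−0.04)·[0.5583·0.0000 + 0.4417·6.7375] = 2.8593; exercise value = 0.0000 ≤ continuation, so V_u = 2.8593
Node d (S = 35.75): continuation = e^(−0.04)·[0.5583·6.7375 + 0.4417·31.7625] = 17.0934; exercise value = 19.2500 > continuation, so V_d = 19.2500 (exercise)
Node 0 (S = 55): continuation = e^(−0.04)·[0.5583·2.8593 + 0.4417·19.2500] = 9.7030; exercise value = 0.0000 ≤ continuation, so V_0 = 9.7030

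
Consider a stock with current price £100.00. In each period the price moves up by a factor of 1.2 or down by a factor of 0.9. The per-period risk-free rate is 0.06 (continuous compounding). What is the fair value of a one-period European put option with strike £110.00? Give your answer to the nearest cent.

Risk-neutral probability p = (e^0.06 − 0.9)/(1.2 − 0.9) = 0.1618/0.3000 = 0.5395
Terminal stock prices: S_u = 120, S_d = 90
Terminal payoffs (K − S): max(-10, 0) = 0, max(20, 0) = 20
Node 0 (S = 100): V_0 = e^(−0.06)·[0.5395·0.0000 + 0.4605·20.0000] = 8.6745

£8.67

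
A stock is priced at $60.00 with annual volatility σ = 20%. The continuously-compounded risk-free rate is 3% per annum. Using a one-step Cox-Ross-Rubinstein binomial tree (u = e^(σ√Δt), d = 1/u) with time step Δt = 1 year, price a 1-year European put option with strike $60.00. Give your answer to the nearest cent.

$5.01

CRR parameters: u = e^(σ√Δt) = e^(0.2·√1) = 1.2214, d = 1/u = 0.8187
Per-period rate: rΔt = 0.03·1 = 0.03, so R = e^0.03 = 1.0305
Risk-neutral probability p = (e^0.03 − 0.8187)/(1.2214 − 0.8187) = 0.2117/0.4027 = 0.5258
Terminal stock prices: S_u = 73.28, S_d = 49.12
Terminal payoffs (K − S): max(-13.28, 0) = 0, max(10.88, 0) = 10.88
Node 0 (S = 60): V_0 = e^(−0.03)·[0.5258·0.0000 + 0.4742·10.8762] = 5.0051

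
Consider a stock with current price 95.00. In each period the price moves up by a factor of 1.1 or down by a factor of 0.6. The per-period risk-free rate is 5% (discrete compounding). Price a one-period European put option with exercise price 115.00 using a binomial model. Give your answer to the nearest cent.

Risk-neutral probability p = (1 + 0.05 − 0.6)/(1.1 − 0.6) = 0.4500/0.5000 = 0.9000
Terminal stock prices: S_u = 104.5, S_d = 57
Terminal payoffs (K − S): max(10.5, 0) = 10.5, max(58, 0) = 58
Node 0 (S = 95): V_0 = 1/1.05·[0.9000·10.5000 + 0.1000·58.0000] = 14.5238

14.52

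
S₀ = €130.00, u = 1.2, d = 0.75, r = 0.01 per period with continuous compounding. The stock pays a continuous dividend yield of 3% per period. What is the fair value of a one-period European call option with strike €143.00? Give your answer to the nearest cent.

Per-period risk-free factor R = e^0.01 = 1.0101; dividend-adjusted growth = e^(0.01−0.03) = 0.9802.
Risk-neutral probability p = (0.9802 − 0.75)/(1.2 − 0.75) = 0.2302/0.4500 = 0.5116
Terminal stock prices: S_u = 156, S_d = 97.5
Terminal payoffs (S − K): max(13, 0) = 13, max(-45.5, 0) = 0
Node 0 (S = 130): V_0 = e^(−0.01)·[0.5116·13.0000 + 0.4884·0.0000] = 6.5840

€6.58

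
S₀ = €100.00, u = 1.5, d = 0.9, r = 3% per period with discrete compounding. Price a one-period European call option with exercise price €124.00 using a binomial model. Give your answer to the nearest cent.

Risk-neutral probability p = (1 + 0.03 − 0.9)/(1.5 − 0.9) = 0.1300/0.6000 = 0.2167
Terminal stock prices: S_u = 150, S_d = 90
Terminal payoffs (S − K): max(26, 0) = 26, max(-34, 0) = 0
Node 0 (S = 100): V_0 = 1/1.03·[0.2167·26.0000 + 0.7833·0.0000] = 5.4693

€5.47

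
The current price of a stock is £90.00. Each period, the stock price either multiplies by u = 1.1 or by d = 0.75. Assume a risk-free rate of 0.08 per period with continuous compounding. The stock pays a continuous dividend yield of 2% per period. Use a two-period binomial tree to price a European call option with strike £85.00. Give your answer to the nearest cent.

£16.17

Per-period risk-free factor R = e^0.08 = 1.0833; dividend-adjusted growth = e^(0.08−0.02) = 1.0618.
Risk-neutral probability p = (1.0618 − 0.75)/(1.1 − 0.75) = 0.3118/0.3500 = 0.8910
Terminal stock prices: S_uu = 108.9, S_ud = 74.25, S_dd = 50.62
Terminal payoffs (S − K): max(23.9, 0) = 23.9, max(-10.75, 0) = 0, max(-34.38, 0) = 0
Node u (S = 99): V_u = e^(−0.08)·[0.8910·23.9000 + 0.1090·0.0000] = 19.6568
Node d (S = 67.5): V_d = e^(−0.08)·[0.8910·0.0000 + 0.1090·0.0000] = 0.0000
Node 0 (S = 90): V_0 = e^(−0.08)·[0.8910·19.6568 + 0.1090·0.0000] = 16.1670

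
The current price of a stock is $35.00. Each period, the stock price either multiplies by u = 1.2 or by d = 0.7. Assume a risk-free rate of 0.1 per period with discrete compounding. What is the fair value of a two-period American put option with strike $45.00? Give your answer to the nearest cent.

$10.00

Risk-neutral probability p = (1 + 0.1 − 0.7)/(1.2 − 0.7) = 0.4000/0.5000 = 0.8000
Terminal stock prices: S_uu = 50.4, S_ud = 29.4, S_dd = 17.15
Terminal payoffs (K − S): max(-5.4, 0) = 0, max(15.6, 0) = 15.6, max(27.85, 0) = 27.85
Node u (S = 42): continuation = 1/1.1·[0.8000·0.0000 + 0.2000·15.6000] = 2.8364; exercise value = 3.0000 > continuation, so V_u = 3.0000 (exercise)
Node d (S = 24.5): continuation = 1/1.1·[0.8000·15.6000 + 0.2000·27.8500] = 16.4091; exercise value = 20.5000 > continuation, so V_d = 20.5000 (exercise)
Node 0 (S = 35): continuation = 1/1.1·[0.8000·3.0000 + 0.2000·20.5000] = 5.9091; exercise value = 10.0000 > continuation, so V_0 = 10.0000 (exercise)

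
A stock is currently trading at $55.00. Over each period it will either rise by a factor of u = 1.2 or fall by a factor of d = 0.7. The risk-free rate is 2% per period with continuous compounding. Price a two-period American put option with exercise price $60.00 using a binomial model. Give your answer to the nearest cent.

Risk-neutral probability p = (e^0.02 − 0.7)/(1.2 − 0.7) = 0.3202/0.5000 = 0.6404
Terminal stock prices: S_uu = 79.2, S_ud = 46.2, S_dd = 26.95
Terminal payoffs (K − S): max(-19.2, 0) = 0, max(13.8, 0) = 13.8, max(33.05, 0) = 33.05
Node u (S = 66): continuation = e^(−0.02)·[0.6404·0.0000 + 0.3596·13.8000] = 4.8642; exercise value = 0.0000 ≤ continuation, so V_u = 4.8642
Node d (S = 38.5): continuation = e^(−0.02)·[0.6404·13.8000 + 0.3596·33.0500] = 20.3119; exercise value = 21.5000 > continuation, so V_d = 21.5000 (exercise)
Node 0 (S = 55): continuation = e^(−0.02)·[0.6404·4.8642 + 0.3596·21.5000] = 10.6316; exercise value = 5.0000 ≤ continuation, so V_0 = 10.6316

$10.63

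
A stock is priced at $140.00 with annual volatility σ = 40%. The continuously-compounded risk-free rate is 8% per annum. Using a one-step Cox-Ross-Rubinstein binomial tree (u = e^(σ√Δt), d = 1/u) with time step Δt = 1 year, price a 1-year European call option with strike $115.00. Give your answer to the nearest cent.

CRR parameters: u = e^(σ√Δt) = e^(0.4·√1) = 1.4918, d = 1/u = 0.6703
Per-period rate: rΔt = 0.08·1 = 0.08, so R = e^0.08 = 1.0833
Risk-neutral probability p = (e^0.08 − 0.6703)/(1.4918 − 0.6703) = 0.4130/0.8215 = 0.5027
Terminal stock prices: S_u = 208.9, S_d = 93.84
Terminal payoffs (S − K): max(93.86, 0) = 93.86, max(-21.16, 0) = 0
Node 0 (S = 140): V_0 = e^(−0.08)·[0.5027·93.8555 + 0.4973·0.0000] = 43.5533

$43.55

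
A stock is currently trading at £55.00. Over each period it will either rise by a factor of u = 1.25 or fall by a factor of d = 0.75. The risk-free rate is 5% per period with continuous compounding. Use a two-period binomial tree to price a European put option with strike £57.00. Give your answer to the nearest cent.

£6.08

Risk-neutral probability p = (e^0.05 − 0.75)/(1.25 − 0.75) = 0.3013/0.5000 = 0.6025
Terminal stock prices: S_uu = 85.94, S_ud = 51.56, S_dd = 30.94
Terminal payoffs (K − S): max(-28.94, 0) = 0, max(5.438, 0) = 5.438, max(26.06, 0) = 26.06
Node u (S = 68.75): V_u = e^(−0.05)·[0.6025·0.0000 + 0.3975·5.4375] = 2.0558
Node d (S = 41.25): V_d = e^(−0.05)·[0.6025·5.4375 + 0.3975·26.0625] = 12.9701
Node 0 (S = 55): V_0 = e^(−0.05)·[0.6025·2.0558 + 0.3975·12.9701] = 6.0819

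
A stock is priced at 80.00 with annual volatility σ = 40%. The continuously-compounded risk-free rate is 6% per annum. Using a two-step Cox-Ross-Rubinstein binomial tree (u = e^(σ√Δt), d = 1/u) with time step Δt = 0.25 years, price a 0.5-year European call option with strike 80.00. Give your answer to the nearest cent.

9.08

CRR parameters: u = e^(σ√Δt) = e^(0.4·√0.25) = 1.2214, d = 1/u = 0.8187
Per-period rate: rΔt = 0.06·0.25 = 0.015, so R = e^0.015 = 1.0151
Risk-neutral probability p = (e^0.015 − 0.8187)/(1.2214 − 0.8187) = 0.1964/0.4027 = 0.4877
Terminal stock prices: S_uu = 119.3, S_ud = 80, S_dd = 53.63
Terminal payoffs (S − K): max(39.35, 0) = 39.35, max(0, 0) = 0, max(-26.37, 0) = 0
Node u (S = 97.71): V_u = e^(−0.015)·[0.4877·39.3460 + 0.5123·0.0000] = 18.9033
Node d (S = 65.5): V_d = e^(−0.015)·[0.4877·0.0000 + 0.5123·0.0000] = 0.0000
Node 0 (S = 80): V_0 = e^(−0.015)·[0.4877·18.9033 + 0.5123·0.0000] = 9.0818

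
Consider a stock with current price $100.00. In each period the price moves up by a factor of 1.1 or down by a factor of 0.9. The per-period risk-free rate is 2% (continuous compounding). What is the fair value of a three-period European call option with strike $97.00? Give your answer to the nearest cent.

Risk-neutral probability p = (e^0.02 − 0.9)/(1.1 − 0.9) = 0.1202/0.2000 = 0.6010
Terminal stock prices: S_uuu = 133.1, S_uud = 108.9, S_udd = 89.1, S_ddd = 72.9
Terminal payoffs (S − K): max(36.1, 0) = 36.1, max(11.9, 0) = 11.9, max(-7.9, 0) = 0, max(-24.1, 0) = 0
Node uu (S = 121): V_uu = e^(−0.02)·[0.6010·36.1000 + 0.3990·11.9000] = 25.9207
Node ud (S = 99): V_ud = e^(−0.02)·[0.6010·11.9000 + 0.3990·0.0000] = 7.0104
Node dd (S = 81): V_dd = e^(−0.02)·[0.6010·0.0000 + 0.3990·0.0000] = 0.0000
Node u (S = 110): V_u = e^(−0.02)·[0.6010·25.9207 + 0.3990·7.0104] = 18.0118
Node d (S = 90): V_d = e^(−0.02)·[0.6010·7.0104 + 0.3990·0.0000] = 4.1298
Node 0 (S = 100): V_0 = e^(−0.02)·[0.6010·18.0118 + 0.3990·4.1298] = 12.2260

$12.23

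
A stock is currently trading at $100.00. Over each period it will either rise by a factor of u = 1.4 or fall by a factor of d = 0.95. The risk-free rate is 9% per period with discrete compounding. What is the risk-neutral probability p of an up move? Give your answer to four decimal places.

Risk-neutral probability p = (1 + 0.09 − 0.95)/(1.4 − 0.95) = 0.1400/0.4500 = 0.3111

p = 0.3111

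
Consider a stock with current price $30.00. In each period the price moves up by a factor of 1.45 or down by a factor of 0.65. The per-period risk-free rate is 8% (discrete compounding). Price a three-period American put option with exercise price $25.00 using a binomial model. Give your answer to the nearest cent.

$3.47

Risk-neutral probability p = (1 + 0.08 − 0.65)/(1.45 − 0.65) = 0.4300/0.8000 = 0.5375
Terminal stock prices: S_uuu = 91.46, S_uud = 41, S_udd = 18.38, S_ddd = 8.239
Terminal payoffs (K − S): max(-66.46, 0) = 0, max(-16, 0) = 0, max(6.621, 0) = 6.621, max(16.76, 0) = 16.76
Node uu (S = 63.08): continuation = 1/1.08·[0.5375·0.0000 + 0.4625·0.0000] = 0.0000; exercise value = 0.0000 ≤ continuation, so V_uu = 0.0000
Node ud (S = 28.28): continuation = 1/1.08·[0.5375·0.0000 + 0.4625·6.6212] = 2.8355; exercise value = 0.0000 ≤ continuation, so V_ud = 2.8355
Node dd (S = 12.68): continuation = 1/1.08·[0.5375·6.6212 + 0.4625·16.7613] = 10.4731; exercise value = 12.3250 > continuation, so V_dd = 12.3250 (exercise)
Node u (S = 43.5): continuation = 1/1.08·[0.5375·0.0000 + 0.4625·2.8355] = 1.2143; exercise value = 0.0000 ≤ continuation, so V_u = 1.2143
Node d (S = 19.5): continuation = 1/1.08·[0.5375·2.8355 + 0.4625·12.3250] = 6.6892; exercise value = 5.5000 ≤ continuation, so V_d = 6.6892
Node 0 (S = 30): continuation = 1/1.08·[0.5375·1.2143 + 0.4625·6.6892] = 3.4689; exercise value = 0.0000 ≤ continuation, so V_0 = 3.4689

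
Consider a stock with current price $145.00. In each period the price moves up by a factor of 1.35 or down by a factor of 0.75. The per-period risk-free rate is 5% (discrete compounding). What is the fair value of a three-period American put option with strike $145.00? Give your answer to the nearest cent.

$21.92

Risk-neutral probability p = (1 + 0.05 − 0.75)/(1.35 − 0.75) = 0.3000/0.6000 = 0.5000
Terminal stock prices: S_uuu = 356.8, S_uud = 198.2, S_udd = 110.1, S_ddd = 61.17
Terminal payoffs (K − S): max(-211.8, 0) = 0, max(-53.2, 0) = 0, max(34.89, 0) = 34.89, max(83.83, 0) = 83.83
Node uu (S = 264.3): continuation = 1/1.05·[0.5000·0.0000 + 0.5000·0.0000] = 0.0000; exercise value = 0.0000 ≤ continuation, so V_uu = 0.0000
Node ud (S = 146.8): continuation = 1/1.05·[0.5000·0.0000 + 0.5000·34.8906] = 16.6146; exercise value = 0.0000 ≤ continuation, so V_ud = 16.6146
Node dd (S = 81.56): continuation = 1/1.05·[0.5000·34.8906 + 0.5000·83.8281] = 56.5327; exercise value = 63.4375 > continuation, so V_dd = 63.4375 (exercise)
Node u (S = 195.8): continuation = 1/1.05·[0.5000·0.0000 + 0.5000·16.6146] = 7.9117; exercise value = 0.0000 ≤ continuation, so V_u = 7.9117
Node d (S = 108.8): continuation = 1/1.05·[0.5000·16.6146 + 0.5000·63.4375] = 38.1200; exercise value = 36.2500 ≤ continuation, so V_d = 38.1200
Node 0 (S = 145): continuation = 1/1.05·[0.5000·7.9117 + 0.5000·38.1200] = 21.9199; exercise value = 0.0000 ≤ continuation, so V_0 = 21.9199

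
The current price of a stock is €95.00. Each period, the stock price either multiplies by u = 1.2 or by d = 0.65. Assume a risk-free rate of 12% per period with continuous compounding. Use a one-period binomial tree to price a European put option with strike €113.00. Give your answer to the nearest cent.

Risk-neutral probability p = (e^0.12 − 0.65)/(1.2 − 0.65) = 0.4775/0.5500 = 0.8682
Terminal stock prices: S_u = 114, S_d = 61.75
Terminal payoffs (K − S): max(-1, 0) = 0, max(51.25, 0) = 51.25
Node 0 (S = 95): V_0 = e^(−0.12)·[0.8682·0.0000 + 0.1318·51.2500] = 5.9920

€5.99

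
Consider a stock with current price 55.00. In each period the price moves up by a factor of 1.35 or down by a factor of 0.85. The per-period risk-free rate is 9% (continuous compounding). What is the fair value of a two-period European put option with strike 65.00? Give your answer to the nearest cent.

6.31

Risk-neutral probability p = (e^0.09 − 0.85)/(1.35 − 0.85) = 0.2442/0.5000 = 0.4883
Terminal stock prices: S_uu = 100.2, S_ud = 63.11, S_dd = 39.74
Terminal payoffs (K − S): max(-35.24, 0) = 0, max(1.888, 0) = 1.888, max(25.26, 0) = 25.26
Node u (S = 74.25): V_u = e^(−0.09)·[0.4883·0.0000 + 0.5117·1.8875] = 0.8826
Node d (S = 46.75): V_d = e^(−0.09)·[0.4883·1.8875 + 0.5117·25.2625] = 12.6555
Node 0 (S = 55): V_0 = e^(−0.09)·[0.4883·0.8826 + 0.5117·12.6555] = 6.3118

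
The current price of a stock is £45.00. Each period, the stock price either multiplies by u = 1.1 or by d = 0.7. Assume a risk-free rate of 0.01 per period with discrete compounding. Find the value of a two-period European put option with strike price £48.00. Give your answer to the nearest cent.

Risk-neutral probability p = (1 + 0.01 − 0.7)/(1.1 − 0.7) = 0.3100/0.4000 = 0.7750
Terminal stock prices: S_uu = 54.45, S_ud = 34.65, S_dd = 22.05
Terminal payoffs (K − S): max(-6.45, 0) = 0, max(13.35, 0) = 13.35, max(25.95, 0) = 25.95
Node u (S = 49.5): V_u = 1/1.01·[0.7750·0.0000 + 0.2250·13.3500] = 2.9740
Node d (S = 31.5): V_d = 1/1.01·[0.7750·13.3500 + 0.2250·25.9500] = 16.0248
Node 0 (S = 45): V_0 = 1/1.01·[0.7750·2.9740 + 0.2250·16.0248] = 5.8519

£5.85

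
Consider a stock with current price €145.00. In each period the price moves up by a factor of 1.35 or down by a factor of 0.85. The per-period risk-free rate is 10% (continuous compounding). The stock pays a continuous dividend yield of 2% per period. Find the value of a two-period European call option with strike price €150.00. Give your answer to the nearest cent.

€27.04

Per-period risk-free factor R = e^0.1 = 1.1052; dividend-adjusted growth = e^(0.1−0.02) = 1.0833.
Risk-neutral probability p = (1.0833 − 0.85)/(1.35 − 0.85) = 0.2333/0.5000 = 0.4666
Terminal stock prices: S_uu = 264.3, S_ud = 166.4, S_dd = 104.8
Terminal payoffs (S − K): max(114.3, 0) = 114.3, max(16.39, 0) = 16.39, max(-45.24, 0) = 0
Node u (S = 195.8): V_u = e^(−0.1)·[0.4666·114.2625 + 0.5334·16.3875] = 56.1483
Node d (S = 123.2): V_d = e^(−0.1)·[0.4666·16.3875 + 0.5334·0.0000] = 6.9184
Node 0 (S = 145): V_0 = e^(−0.1)·[0.4666·56.1483 + 0.5334·6.9184] = 27.0436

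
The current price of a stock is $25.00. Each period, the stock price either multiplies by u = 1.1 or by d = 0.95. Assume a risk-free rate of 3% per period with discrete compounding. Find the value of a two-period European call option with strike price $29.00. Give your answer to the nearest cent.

$0.34

Risk-neutral probability p = (1 + 0.03 − 0.95)/(1.1 − 0.95) = 0.0800/0.1500 = 0.5333
Terminal stock prices: S_uu = 30.25, S_ud = 26.13, S_dd = 22.56
Terminal payoffs (S − K): max(1.25, 0) = 1.25, max(-2.875, 0) = 0, max(-6.438, 0) = 0
Node u (S = 27.5): V_u = 1/1.03·[0.5333·1.2500 + 0.4667·0.0000] = 0.6472
Node d (S = 23.75): V_d = 1/1.03·[0.5333·0.0000 + 0.4667·0.0000] = 0.0000
Node 0 (S = 25): V_0 = 1/1.03·[0.5333·0.6472 + 0.4667·0.0000] = 0.3351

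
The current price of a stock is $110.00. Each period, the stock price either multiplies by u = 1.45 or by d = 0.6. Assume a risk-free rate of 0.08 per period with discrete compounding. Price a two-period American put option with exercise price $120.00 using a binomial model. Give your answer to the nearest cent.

Risk-neutral probability p = (1 + 0.08 − 0.6)/(1.45 − 0.6) = 0.4800/0.8500 = 0.5647
Terminal stock prices: S_uu = 231.3, S_ud = 95.7, S_dd = 39.6
Terminal payoffs (K − S): max(-111.3, 0) = 0, max(24.3, 0) = 24.3, max(80.4, 0) = 80.4
Node u (S = 159.5): continuation = 1/1.08·[0.5647·0.0000 + 0.4353·24.3000] = 9.7941; exercise value = 0.0000 ≤ continuation, so V_u = 9.7941
Node d (S = 66): continuation = 1/1.08·[0.5647·24.3000 + 0.4353·80.4000] = 45.1111; exercise value = 54.0000 > continuation, so V_d = 54.0000 (exercise)
Node 0 (S = 110): continuation = 1/1.08·[0.5647·9.7941 + 0.4353·54.0000] = 26.8858; exercise value = 10.0000 ≤ continuation, so V_0 = 26.8858

$26.89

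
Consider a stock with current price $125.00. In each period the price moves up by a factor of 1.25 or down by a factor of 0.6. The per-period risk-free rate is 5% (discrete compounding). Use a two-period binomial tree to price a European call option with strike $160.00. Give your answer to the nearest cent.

$15.35

Risk-neutral probability p = (1 + 0.05 − 0.6)/(1.25 − 0.6) = 0.4500/0.6500 = 0.6923
Terminal stock prices: S_uu = 195.3, S_ud = 93.75, S_dd = 45
Terminal payoffs (S − K): max(35.31, 0) = 35.31, max(-66.25, 0) = 0, max(-115, 0) = 0
Node u (S = 156.2): V_u = 1/1.05·[0.6923·35.3125 + 0.3077·0.0000] = 23.2830
Node d (S = 75): V_d = 1/1.05·[0.6923·0.0000 + 0.3077·0.0000] = 0.0000
Node 0 (S = 125): V_0 = 1/1.05·[0.6923·23.2830 + 0.3077·0.0000] = 15.3514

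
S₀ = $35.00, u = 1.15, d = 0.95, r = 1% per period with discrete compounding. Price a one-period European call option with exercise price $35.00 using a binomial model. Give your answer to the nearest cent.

$1.56

Risk-neutral probability p = (1 + 0.01 − 0.95)/(1.15 − 0.95) = 0.0600/0.2000 = 0.3000
Terminal stock prices: S_u = 40.25, S_d = 33.25
Terminal payoffs (S − K): max(5.25, 0) = 5.25, max(-1.75, 0) = 0
Node 0 (S = 35): V_0 = 1/1.01·[0.3000·5.2500 + 0.7000·0.0000] = 1.5594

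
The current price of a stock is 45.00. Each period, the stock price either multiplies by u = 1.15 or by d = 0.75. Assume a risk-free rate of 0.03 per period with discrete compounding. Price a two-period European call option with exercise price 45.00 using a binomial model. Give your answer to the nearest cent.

Risk-neutral probability p = (1 + 0.03 − 0.75)/(1.15 − 0.75) = 0.2800/0.4000 = 0.7000
Terminal stock prices: S_uu = 59.51, S_ud = 38.81, S_dd = 25.31
Terminal payoffs (S − K): max(14.51, 0) = 14.51, max(-6.188, 0) = 0, max(-19.69, 0) = 0
Node u (S = 51.75): V_u = 1/1.03·[0.7000·14.5125 + 0.3000·0.0000] = 9.8629
Node d (S = 33.75): V_d = 1/1.03·[0.7000·0.0000 + 0.3000·0.0000] = 0.0000
Node 0 (S = 45): V_0 = 1/1.03·[0.7000·9.8629 + 0.3000·0.0000] = 6.7029

6.70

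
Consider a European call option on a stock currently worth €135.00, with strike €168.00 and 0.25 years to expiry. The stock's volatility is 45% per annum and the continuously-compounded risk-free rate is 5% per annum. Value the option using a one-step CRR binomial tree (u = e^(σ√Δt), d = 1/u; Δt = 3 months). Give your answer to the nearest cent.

CRR parameters: u = e^(σ√Δt) = e^(0.45·√0.25) = 1.2523, d = 1/u = 0.7985
Per-period rate: rΔt = 0.05·0.25 = 0.0125, so R = e^0.0125 = 1.0126
Risk-neutral probability p = (e^0.0125 − 0.7985)/(1.2523 − 0.7985) = 0.2141/0.4538 = 0.4717
Terminal stock prices: S_u = 169.1, S_d = 107.8
Terminal payoffs (S − K): max(1.064, 0) = 1.064, max(-60.2, 0) = 0
Node 0 (S = 135): V_0 = e^(−0.0125)·[0.4717·1.0636 + 0.5283·0.0000] = 0.4955

€0.50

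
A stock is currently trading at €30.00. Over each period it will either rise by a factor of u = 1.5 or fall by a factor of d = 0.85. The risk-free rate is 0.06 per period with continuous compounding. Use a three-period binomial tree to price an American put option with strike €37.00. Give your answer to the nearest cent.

Risk-neutral probability p = (e^0.06 − 0.85)/(1.5 − 0.85) = 0.2118/0.6500 = 0.3259
Terminal stock prices: S_uuu = 101.2, S_uud = 57.38, S_udd = 32.51, S_ddd = 18.42
Terminal payoffs (K − S): max(-64.25, 0) = 0, max(-20.38, 0) = 0, max(4.488, 0) = 4.488, max(18.58, 0) = 18.58
Node uu (S = 67.5): continuation = e^(−0.06)·[0.3259·0.0000 + 0.6741·0.0000] = 0.0000; exercise value = 0.0000 ≤ continuation, so V_uu = 0.0000
Node ud (S = 38.25): continuation = e^(−0.06)·[0.3259·0.0000 + 0.6741·4.4875] = 2.8489; exercise value = 0.0000 ≤ continuation, so V_ud = 2.8489
Node dd (S = 21.67): continuation = e^(−0.06)·[0.3259·4.4875 + 0.6741·18.5763] = 13.1703; exercise value = 15.3250 > continuation, so V_dd = 15.3250 (exercise)
Node u (S = 45): continuation = e^(−0.06)·[0.3259·0.0000 + 0.6741·2.8489] = 1.8086; exercise value = 0.0000 ≤ continuation, so V_u = 1.8086
Node d (S = 25.5): continuation = e^(−0.06)·[0.3259·2.8489 + 0.6741·15.3250] = 10.6033; exercise value = 11.5000 > continuation, so V_d = 11.5000 (exercise)
Node 0 (S = 30): continuation = e^(−0.06)·[0.3259·1.8086 + 0.6741·11.5000] = 7.8558; exercise value = 7.0000 ≤ continuation, so V_0 = 7.8558

€7.86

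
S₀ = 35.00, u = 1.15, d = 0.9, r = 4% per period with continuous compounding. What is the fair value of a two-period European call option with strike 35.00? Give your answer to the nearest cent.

3.86

Risk-neutral probability p = (e^0.04 − 0.9)/(1.15 − 0.9) = 0.1408/0.2500 = 0.5632
Terminal stock prices: S_uu = 46.29, S_ud = 36.23, S_dd = 28.35
Terminal payoffs (S − K): max(11.29, 0) = 11.29, max(1.225, 0) = 1.225, max(-6.65, 0) = 0
Node u (S = 40.25): V_u = e^(−0.04)·[0.5632·11.2875 + 0.4368·1.2250] = 6.6224
Node d (S = 31.5): V_d = e^(−0.04)·[0.5632·1.2250 + 0.4368·0.0000] = 0.6629
Node 0 (S = 35): V_0 = e^(−0.04)·[0.5632·6.6224 + 0.4368·0.6629] = 3.8619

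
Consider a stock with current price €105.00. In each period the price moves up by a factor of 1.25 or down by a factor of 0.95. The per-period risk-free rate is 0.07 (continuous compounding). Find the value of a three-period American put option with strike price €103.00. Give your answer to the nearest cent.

Risk-neutral probability p = (e^0.07 − 0.95)/(1.25 − 0.95) = 0.1225/0.3000 = 0.4084
Terminal stock prices: S_uuu = 205.1, S_uud = 155.9, S_udd = 118.5, S_ddd = 90.02
Terminal payoffs (K − S): max(-102.1, 0) = 0, max(-52.86, 0) = 0, max(-15.45, 0) = 0, max(12.98, 0) = 12.98
Node uu (S = 164.1): continuation = e^(−0.07)·[0.4084·0.0000 + 0.5916·0.0000] = 0.0000; exercise value = 0.0000 ≤ continuation, so V_uu = 0.0000
Node ud (S = 124.7): continuation = e^(−0.07)·[0.4084·0.0000 + 0.5916·0.0000] = 0.0000; exercise value = 0.0000 ≤ continuation, so V_ud = 0.0000
Node dd (S = 94.76): continuation = e^(−0.07)·[0.4084·0.0000 + 0.5916·12.9756] = 7.1579; exercise value = 8.2375 > continuation, so V_dd = 8.2375 (exercise)
Node u (S = 131.2): continuation = e^(−0.07)·[0.4084·0.0000 + 0.5916·0.0000] = 0.0000; exercise value = 0.0000 ≤ continuation, so V_u = 0.0000
Node d (S = 99.75): continuation = e^(−0.07)·[0.4084·0.0000 + 0.5916·8.2375] = 4.5441; exercise value = 3.2500 ≤ continuation, so V_d = 4.5441
Node 0 (S = 105): continuation = e^(−0.07)·[0.4084·0.0000 + 0.5916·4.5441] = 2.5067; exercise value = 0.0000 ≤ continuation, so V_0 = 2.5067

€2.51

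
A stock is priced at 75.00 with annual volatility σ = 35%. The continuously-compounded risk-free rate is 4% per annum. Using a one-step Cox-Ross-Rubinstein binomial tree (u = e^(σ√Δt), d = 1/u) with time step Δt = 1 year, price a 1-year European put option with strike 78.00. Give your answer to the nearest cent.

CRR parameters: u = e^(σ√Δt) = e^(0.35·√1) = 1.4191, d = 1/u = 0.7047
Per-period rate: rΔt = 0.04·1 = 0.04, so R = e^0.04 = 1.0408
Risk-neutral probability p = (e^0.04 − 0.7047)/(1.4191 − 0.7047) = 0.3361/0.7144 = 0.4705
Terminal stock prices: S_u = 106.4, S_d = 52.85
Terminal payoffs (K − S): max(-28.43, 0) = 0, max(25.15, 0) = 25.15
Node 0 (S = 75): V_0 = e^(−0.04)·[0.4705·0.0000 + 0.5295·25.1484] = 12.7937

12.79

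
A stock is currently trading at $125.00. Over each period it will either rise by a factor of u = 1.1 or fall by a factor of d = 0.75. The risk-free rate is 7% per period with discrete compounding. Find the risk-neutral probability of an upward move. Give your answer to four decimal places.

Risk-neutral probability p = (1 + 0.07 − 0.75)/(1.1 − 0.75) = 0.3200/0.3500 = 0.9143

p = 0.9143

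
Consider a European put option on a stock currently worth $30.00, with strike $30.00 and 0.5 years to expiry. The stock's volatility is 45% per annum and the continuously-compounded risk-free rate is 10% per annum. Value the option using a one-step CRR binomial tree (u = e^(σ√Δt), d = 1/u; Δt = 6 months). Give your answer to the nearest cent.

CRR parameters: u = e^(σ√Δt) = e^(0.45·√0.5) = 1.3746, d = 1/u = 0.7275
Per-period rate: rΔt = 0.1·0.5 = 0.05, so R = e^0.05 = 1.0513
Risk-neutral probability p = (e^0.05 − 0.7275)/(1.3746 − 0.7275) = 0.3238/0.6472 = 0.5003
Terminal stock prices: S_u = 41.24, S_d = 21.82
Terminal payoffs (K − S): max(-11.24, 0) = 0, max(8.176, 0) = 8.176
Node 0 (S = 30): V_0 = e^(−0.05)·[0.5003·0.0000 + 0.4997·8.1762] = 3.8861

$3.89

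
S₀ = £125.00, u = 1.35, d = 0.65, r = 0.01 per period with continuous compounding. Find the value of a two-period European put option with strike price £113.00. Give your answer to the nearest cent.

Risk-neutral probability p = (e^0.01 − 0.65)/(1.35 − 0.65) = 0.3601/0.7000 = 0.5144
Terminal stock prices: S_uu = 227.8, S_ud = 109.7, S_dd = 52.81
Terminal payoffs (K − S): max(-114.8, 0) = 0, max(3.312, 0) = 3.312, max(60.19, 0) = 60.19
Node u (S = 168.8): V_u = e^(−0.01)·[0.5144·0.0000 + 0.4856·3.3125] = 1.5927
Node d (S = 81.25): V_d = e^(−0.01)·[0.5144·3.3125 + 0.4856·60.1875] = 30.6256
Node 0 (S = 125): V_0 = e^(−0.01)·[0.5144·1.5927 + 0.4856·30.6256] = 15.5362

£15.54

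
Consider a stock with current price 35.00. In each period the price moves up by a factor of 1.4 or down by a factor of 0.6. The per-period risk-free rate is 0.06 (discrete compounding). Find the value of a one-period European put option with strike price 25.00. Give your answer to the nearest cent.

1.60

Risk-neutral probability p = (1 + 0.06 − 0.6)/(1.4 − 0.6) = 0.4600/0.8000 = 0.5750
Terminal stock prices: S_u = 49, S_d = 21
Terminal payoffs (K − S): max(-24, 0) = 0, max(4, 0) = 4
Node 0 (S = 35): V_0 = 1/1.06·[0.5750·0.0000 + 0.4250·4.0000] = 1.6038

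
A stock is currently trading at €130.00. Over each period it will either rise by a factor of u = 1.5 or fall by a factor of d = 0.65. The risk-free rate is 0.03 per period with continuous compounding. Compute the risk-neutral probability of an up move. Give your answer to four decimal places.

Risk-neutral probability p = (e^0.03 − 0.65)/(1.5 − 0.65) = 0.3805/0.8500 = 0.4476

p = 0.4476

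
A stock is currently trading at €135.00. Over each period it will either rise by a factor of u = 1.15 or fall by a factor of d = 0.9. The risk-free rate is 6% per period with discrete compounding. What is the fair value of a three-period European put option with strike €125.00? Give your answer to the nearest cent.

€1.04

Risk-neutral probability p = (1 + 0.06 − 0.9)/(1.15 − 0.9) = 0.1600/0.2500 = 0.6400
Terminal stock prices: S_uuu = 205.3, S_uud = 160.7, S_udd = 125.8, S_ddd = 98.42
Terminal payoffs (K − S): max(-80.32, 0) = 0, max(-35.68, 0) = 0, max(-0.7525, 0) = 0, max(26.58, 0) = 26.58
Node uu (S = 178.5): V_uu = 1/1.06·[0.6400·0.0000 + 0.3600·0.0000] = 0.0000
Node ud (S = 139.7): V_ud = 1/1.06·[0.6400·0.0000 + 0.3600·0.0000] = 0.0000
Node dd (S = 109.4): V_dd = 1/1.06·[0.6400·0.0000 + 0.3600·26.5850] = 9.0289
Node u (S = 155.2): V_u = 1/1.06·[0.6400·0.0000 + 0.3600·0.0000] = 0.0000
Node d (S = 121.5): V_d = 1/1.06·[0.6400·0.0000 + 0.3600·9.0289] = 3.0664
Node 0 (S = 135): V_0 = 1/1.06·[0.6400·0.0000 + 0.3600·3.0664] = 1.0414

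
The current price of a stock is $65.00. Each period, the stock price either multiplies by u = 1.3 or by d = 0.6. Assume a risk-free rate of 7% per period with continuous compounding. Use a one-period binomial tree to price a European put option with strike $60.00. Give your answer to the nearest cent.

Risk-neutral probability p = (e^0.07 − 0.6)/(1.3 − 0.6) = 0.4725/0.7000 = 0.6750
Terminal stock prices: S_u = 84.5, S_d = 39
Terminal payoffs (K − S): max(-24.5, 0) = 0, max(21, 0) = 21
Node 0 (S = 65): V_0 = e^(−0.07)·[0.6750·0.0000 + 0.3250·21.0000] = 6.3634

$6.36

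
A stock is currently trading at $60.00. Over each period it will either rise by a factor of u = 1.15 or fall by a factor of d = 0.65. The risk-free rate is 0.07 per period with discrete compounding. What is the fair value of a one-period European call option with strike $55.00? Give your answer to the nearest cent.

$10.99

Risk-neutral probability p = (1 + 0.07 − 0.65)/(1.15 − 0.65) = 0.4200/0.5000 = 0.8400
Terminal stock prices: S_u = 69, S_d = 39
Terminal payoffs (S − K): max(14, 0) = 14, max(-16, 0) = 0
Node 0 (S = 60): V_0 = 1/1.07·[0.8400·14.0000 + 0.1600·0.0000] = 10.9907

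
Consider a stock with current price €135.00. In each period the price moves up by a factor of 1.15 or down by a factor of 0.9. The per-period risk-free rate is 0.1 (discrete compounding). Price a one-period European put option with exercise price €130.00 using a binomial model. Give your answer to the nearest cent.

€1.55

Risk-neutral probability p = (1 + 0.1 − 0.9)/(1.15 − 0.9) = 0.2000/0.2500 = 0.8000
Terminal stock prices: S_u = 155.2, S_d = 121.5
Terminal payoffs (K − S): max(-25.25, 0) = 0, max(8.5, 0) = 8.5
Node 0 (S = 135): V_0 = 1/1.1·[0.8000·0.0000 + 0.2000·8.5000] = 1.5455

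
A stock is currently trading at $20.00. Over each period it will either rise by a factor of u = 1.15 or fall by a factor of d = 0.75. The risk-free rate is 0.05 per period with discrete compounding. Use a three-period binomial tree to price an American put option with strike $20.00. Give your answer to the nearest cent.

Risk-neutral probability p = (1 + 0.05 − 0.75)/(1.15 − 0.75) = 0.3000/0.4000 = 0.7500
Terminal stock prices: S_uuu = 30.42, S_uud = 19.84, S_udd = 12.94, S_ddd = 8.438
Terminal payoffs (K − S): max(-10.42, 0) = 0, max(0.1625, 0) = 0.1625, max(7.062, 0) = 7.062, max(11.56, 0) = 11.56
Node uu (S = 26.45): continuation = 1/1.05·[0.7500·0.0000 + 0.2500·0.1625] = 0.0387; exercise value = 0.0000 ≤ continuation, so V_uu = 0.0387
Node ud (S = 17.25): continuation = 1/1.05·[0.7500·0.1625 + 0.2500·7.0625] = 1.7976; exercise value = 2.7500 > continuation, so V_ud = 2.7500 (exercise)
Node dd (S = 11.25): continuation = 1/1.05·[0.7500·7.0625 + 0.2500·11.5625] = 7.7976; exercise value = 8.7500 > continuation, so V_dd = 8.7500 (exercise)
Node u (S = 23): continuation = 1/1.05·[0.7500·0.0387 + 0.2500·2.7500] = 0.6824; exercise value = 0.0000 ≤ continuation, so V_u = 0.6824
Node d (S = 15): continuation = 1/1.05·[0.7500·2.7500 + 0.2500·8.7500] = 4.0476; exercise value = 5.0000 > continuation, so V_d = 5.0000 (exercise)
Node 0 (S = 20): continuation = 1/1.05·[0.7500·0.6824 + 0.2500·5.0000] = 1.6779; exercise value = 0.0000 ≤ continuation, so V_0 = 1.6779

$1.68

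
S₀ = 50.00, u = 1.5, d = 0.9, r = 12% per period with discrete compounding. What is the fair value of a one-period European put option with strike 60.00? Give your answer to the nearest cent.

Risk-neutral probability p = (1 + 0.12 − 0.9)/(1.5 − 0.9) = 0.2200/0.6000 = 0.3667
Terminal stock prices: S_u = 75, S_d = 45
Terminal payoffs (K − S): max(-15, 0) = 0, max(15, 0) = 15
Node 0 (S = 50): V_0 = 1/1.12·[0.3667·0.0000 + 0.6333·15.0000] = 8.4821

8.48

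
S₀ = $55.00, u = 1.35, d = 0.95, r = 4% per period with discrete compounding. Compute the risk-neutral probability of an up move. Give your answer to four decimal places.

p = 0.2250

Risk-neutral probability p = (1 + 0.04 − 0.95)/(1.35 − 0.95) = 0.0900/0.4000 = 0.2250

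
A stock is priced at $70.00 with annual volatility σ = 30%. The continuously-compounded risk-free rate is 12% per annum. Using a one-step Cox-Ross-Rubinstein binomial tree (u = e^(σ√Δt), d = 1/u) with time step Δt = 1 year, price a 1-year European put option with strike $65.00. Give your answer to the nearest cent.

$4.26

CRR parameters: u = e^(σ√Δt) = e^(0.3·√1) = 1.3499, d = 1/u = 0.7408
Per-period rate: rΔt = 0.12·1 = 0.12, so R = e^0.12 = 1.1275
Risk-neutral probability p = (e^0.12 − 0.7408)/(1.3499 − 0.7408) = 0.3867/0.6090 = 0.6349
Terminal stock prices: S_u = 94.49, S_d = 51.86
Terminal payoffs (K − S): max(-29.49, 0) = 0, max(13.14, 0) = 13.14
Node 0 (S = 70): V_0 = e^(−0.12)·[0.6349·0.0000 + 0.3651·13.1427] = 4.2558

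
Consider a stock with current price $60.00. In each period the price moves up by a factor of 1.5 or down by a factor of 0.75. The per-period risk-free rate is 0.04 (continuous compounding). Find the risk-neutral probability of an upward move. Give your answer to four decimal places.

p = 0.3877

Risk-neutral probability p = (e^0.04 − 0.75)/(1.5 − 0.75) = 0.2908/0.7500 = 0.3877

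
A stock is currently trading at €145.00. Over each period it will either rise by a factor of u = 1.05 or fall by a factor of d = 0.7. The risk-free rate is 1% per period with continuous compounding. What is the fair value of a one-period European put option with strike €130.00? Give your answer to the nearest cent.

€3.22

Risk-neutral probability p = (e^0.01 − 0.7)/(1.05 − 0.7) = 0.3101/0.3500 = 0.8859
Terminal stock prices: S_u = 152.2, S_d = 101.5
Terminal payoffs (K − S): max(-22.25, 0) = 0, max(28.5, 0) = 28.5
Node 0 (S = 145): V_0 = e^(−0.01)·[0.8859·0.0000 + 0.1141·28.5000] = 3.2207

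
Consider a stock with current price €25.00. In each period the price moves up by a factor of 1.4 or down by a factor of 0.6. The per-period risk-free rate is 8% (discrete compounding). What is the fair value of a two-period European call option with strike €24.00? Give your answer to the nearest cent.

Risk-neutral probability p = (1 + 0.08 − 0.6)/(1.4 − 0.6) = 0.4800/0.8000 = 0.6000
Terminal stock prices: S_uu = 49, S_ud = 21, S_dd = 9
Terminal payoffs (S − K): max(25, 0) = 25, max(-3, 0) = 0, max(-15, 0) = 0
Node u (S = 35): V_u = 1/1.08·[0.6000·25.0000 + 0.4000·0.0000] = 13.8889
Node d (S = 15): V_d = 1/1.08·[0.6000·0.0000 + 0.4000·0.0000] = 0.0000
Node 0 (S = 25): V_0 = 1/1.08·[0.6000·13.8889 + 0.4000·0.0000] = 7.7160

€7.72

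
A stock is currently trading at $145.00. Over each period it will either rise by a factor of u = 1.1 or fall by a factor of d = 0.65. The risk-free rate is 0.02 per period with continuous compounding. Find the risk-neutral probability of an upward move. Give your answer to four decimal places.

Risk-neutral probability p = (e^0.02 − 0.65)/(1.1 − 0.65) = 0.3702/0.4500 = 0.8227

p = 0.8227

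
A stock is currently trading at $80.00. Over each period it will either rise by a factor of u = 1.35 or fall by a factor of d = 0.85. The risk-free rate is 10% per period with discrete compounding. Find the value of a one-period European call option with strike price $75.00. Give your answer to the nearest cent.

$15.00

Risk-neutral probability p = (1 + 0.1 − 0.85)/(1.35 − 0.85) = 0.2500/0.5000 = 0.5000
Terminal stock prices: S_u = 108, S_d = 68
Terminal payoffs (S − K): max(33, 0) = 33, max(-7, 0) = 0
Node 0 (S = 80): V_0 = 1/1.1·[0.5000·33.0000 + 0.5000·0.0000] = 15.0000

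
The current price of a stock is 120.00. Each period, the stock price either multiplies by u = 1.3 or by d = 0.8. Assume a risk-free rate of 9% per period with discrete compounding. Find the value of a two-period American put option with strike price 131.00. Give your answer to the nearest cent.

Risk-neutral probability p = (1 + 0.09 − 0.8)/(1.3 − 0.8) = 0.2900/0.5000 = 0.5800
Terminal stock prices: S_uu = 202.8, S_ud = 124.8, S_dd = 76.8
Terminal payoffs (K − S): max(-71.8, 0) = 0, max(6.2, 0) = 6.2, max(54.2, 0) = 54.2
Node u (S = 156): continuation = 1/1.09·[0.5800·0.0000 + 0.4200·6.2000] = 2.3890; exercise value = 0.0000 ≤ continuation, so V_u = 2.3890
Node d (S = 96): continuation = 1/1.09·[0.5800·6.2000 + 0.4200·54.2000] = 24.1835; exercise value = 35.0000 > continuation, so V_d = 35.0000 (exercise)
Node 0 (S = 120): continuation = 1/1.09·[0.5800·2.3890 + 0.4200·35.0000] = 14.7574; exercise value = 11.0000 ≤ continuation, so V_0 = 14.7574

14.76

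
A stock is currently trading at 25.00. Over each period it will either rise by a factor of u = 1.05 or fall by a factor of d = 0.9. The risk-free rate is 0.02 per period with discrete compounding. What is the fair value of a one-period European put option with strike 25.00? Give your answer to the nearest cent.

Risk-neutral probability p = (1 + 0.02 − 0.9)/(1.05 − 0.9) = 0.1200/0.1500 = 0.8000
Terminal stock prices: S_u = 26.25, S_d = 22.5
Terminal payoffs (K − S): max(-1.25, 0) = 0, max(2.5, 0) = 2.5
Node 0 (S = 25): V_0 = 1/1.02·[0.8000·0.0000 + 0.2000·2.5000] = 0.4902

0.49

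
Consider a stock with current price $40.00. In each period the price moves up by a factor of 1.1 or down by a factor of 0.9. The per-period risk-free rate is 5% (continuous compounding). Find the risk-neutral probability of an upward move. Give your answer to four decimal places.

p = 0.7564

Risk-neutral probability p = (e^0.05 − 0.9)/(1.1 − 0.9) = 0.1513/0.2000 = 0.7564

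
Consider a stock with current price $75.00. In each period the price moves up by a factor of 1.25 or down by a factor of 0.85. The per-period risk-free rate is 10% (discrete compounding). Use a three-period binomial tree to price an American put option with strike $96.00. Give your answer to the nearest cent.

Risk-neutral probability p = (1 + 0.1 − 0.85)/(1.25 − 0.85) = 0.2500/0.4000 = 0.6250
Terminal stock prices: S_uuu = 146.5, S_uud = 99.61, S_udd = 67.73, S_ddd = 46.06
Terminal payoffs (K − S): max(-50.48, 0) = 0, max(-3.609, 0) = 0, max(28.27, 0) = 28.27, max(49.94, 0) = 49.94
Node uu (S = 117.2): continuation = 1/1.1·[0.6250·0.0000 + 0.3750·0.0000] = 0.0000; exercise value = 0.0000 ≤ continuation, so V_uu = 0.0000
Node ud (S = 79.69): continuation = 1/1.1·[0.6250·0.0000 + 0.3750·28.2656] = 9.6360; exercise value = 16.3125 > continuation, so V_ud = 16.3125 (exercise)
Node dd (S = 54.19): continuation = 1/1.1·[0.6250·28.2656 + 0.3750·49.9406] = 33.0852; exercise value = 41.8125 > continuation, so V_dd = 41.8125 (exercise)
Node u (S = 93.75): continuation = 1/1.1·[0.6250·0.0000 + 0.3750·16.3125] = 5.5611; exercise value = 2.2500 ≤ continuation, so V_u = 5.5611
Node d (S = 63.75): continuation = 1/1.1·[0.6250·16.3125 + 0.3750·41.8125] = 23.5227; exercise value = 32.2500 > continuation, so V_d = 32.2500 (exercise)
Node 0 (S = 75): continuation = 1/1.1·[0.6250·5.5611 + 0.3750·32.2500] = 14.1540; exercise value = 21.0000 > continuation, so V_0 = 21.0000 (exercise)

$21.00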